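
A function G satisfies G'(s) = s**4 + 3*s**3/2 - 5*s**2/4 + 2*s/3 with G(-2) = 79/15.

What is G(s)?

G(s) = s**5/5 + 3*s**4/8 - 5*s**3/12 + s**2/3 + 1

Integrate term by term and add the pieces.
A general antiderivative is s**5/5 + 3*s**4/8 - 5*s**3/12 + s**2/3 + C.
The condition gives C = 79/15 - (64/15) = 1.
So G(s) = s**5/5 + 3*s**4/8 - 5*s**3/12 + s**2/3 + 1.
Check: d/ds[s**5/5 + 3*s**4/8 - 5*s**3/12 + s**2/3 + 1] = s**4 + 3*s**3/2 - 5*s**2/4 + 2*s/3 = G'(s).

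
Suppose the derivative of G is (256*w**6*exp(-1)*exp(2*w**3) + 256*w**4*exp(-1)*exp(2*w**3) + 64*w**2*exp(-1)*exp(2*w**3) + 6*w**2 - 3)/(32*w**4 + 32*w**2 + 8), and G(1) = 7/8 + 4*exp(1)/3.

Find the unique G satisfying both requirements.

Differentiate the proposed G(w) back; it has to land on the given G'(w).
A general antiderivative is -3*w/(4*(4*w**2 + 2)) + 4*exp(2*w**3 - 1)/3 + C.
The condition gives C = 7/8 + 4*exp(1)/3 - (-1/8 + 4*exp(1)/3) = 1.
So G(w) = -3*w/(16*w**2 + 8) + 4*exp(-1)*exp(2*w**3)/3 + 1.
Check: d/dw[-3*w/(16*w**2 + 8) + 4*exp(-1)*exp(2*w**3)/3 + 1] = (256*w**6*exp(2*w**3) + 256*w**4*exp(2*w**3) + 64*w**2*exp(2*w**3) + 6*exp(1)*w**2 - 3*exp(1))/(32*exp(1)*w**4 + 32*exp(1)*w**2 + 8*exp(1)), which equals G'(w).

G(w) = -3*w/(16*w**2 + 8) + 4*exp(-1)*exp(2*w**3)/3 + 1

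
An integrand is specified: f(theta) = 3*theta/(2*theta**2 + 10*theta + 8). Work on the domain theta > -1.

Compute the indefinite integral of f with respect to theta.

F(theta) = -log(theta + 1)/2 + 2*log(theta + 4) + C

The denominator factors as 2*(theta + 1)*(theta + 4); partial fractions split f into directly integrable pieces: 2/(theta + 4) - 1/(2*(theta + 1)).
Check: d/dtheta[-log(theta + 1)/2 + 2*log(theta + 4)] = 3*theta/(2*theta**2 + 10*theta + 8) = f(theta).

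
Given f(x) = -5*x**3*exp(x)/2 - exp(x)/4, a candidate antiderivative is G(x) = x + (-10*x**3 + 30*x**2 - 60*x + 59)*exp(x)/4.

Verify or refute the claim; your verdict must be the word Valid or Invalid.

Invalid: d/dx[G] - f = 1, which is not 0.

d/dx[G] = -5*x**3*exp(x)/2 - exp(x)/4 + 1
d/dx[G] - f(x) = 1 != 0.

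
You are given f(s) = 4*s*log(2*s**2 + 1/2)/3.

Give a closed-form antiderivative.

Recover f(s) by differentiating a candidate F(s); any mismatch rules it out.
Check: d/ds[(4*s**2*log(2*s**2 + 1/2) - 4*s**2 + log(4*s**2 + 1))/6] = 4*s*log(2*s**2 + 1/2)/3 = f(s).

An antiderivative is F(s) = (4*s**2*log(2*s**2 + 1/2) - 4*s**2 + log(4*s**2 + 1))/6.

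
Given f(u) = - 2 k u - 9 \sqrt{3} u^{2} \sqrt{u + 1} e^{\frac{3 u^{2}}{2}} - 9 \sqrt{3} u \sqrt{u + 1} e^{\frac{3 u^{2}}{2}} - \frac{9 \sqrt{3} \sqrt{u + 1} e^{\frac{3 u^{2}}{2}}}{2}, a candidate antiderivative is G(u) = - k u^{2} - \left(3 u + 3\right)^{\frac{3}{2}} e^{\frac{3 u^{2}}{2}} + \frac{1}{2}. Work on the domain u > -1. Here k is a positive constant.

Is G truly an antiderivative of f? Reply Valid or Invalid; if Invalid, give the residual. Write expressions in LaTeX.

d/du[G] = - 2 k u - 9 \sqrt{3} u^{2} \sqrt{u + 1} e^{\frac{3 u^{2}}{2}} - 9 \sqrt{3} u \sqrt{u + 1} e^{\frac{3 u^{2}}{2}} - \frac{9 \sqrt{3} \sqrt{u + 1} e^{\frac{3 u^{2}}{2}}}{2}
This equals f(u) exactly, so the claim holds.

Valid - the claim checks out under differentiation.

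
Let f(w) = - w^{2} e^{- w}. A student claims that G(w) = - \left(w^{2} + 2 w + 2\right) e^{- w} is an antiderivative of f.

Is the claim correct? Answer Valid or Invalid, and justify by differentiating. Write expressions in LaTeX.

d/dw[G] = w^{2} e^{- w}
d/dw[G] - f(w) = 2 w^{2} e^{- w} != 0.

Invalid: d/dw[G] - f = 2 w^{2} e^{- w}, which is not 0.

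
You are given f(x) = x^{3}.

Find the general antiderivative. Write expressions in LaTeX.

F(x) = \frac{x^{4}}{4} + C

An antiderivative F(x) passes only if d/dx[F] lands on f(x) exactly.
Check: d/dx[\frac{x^{4}}{4}] = x^{3} = f(x).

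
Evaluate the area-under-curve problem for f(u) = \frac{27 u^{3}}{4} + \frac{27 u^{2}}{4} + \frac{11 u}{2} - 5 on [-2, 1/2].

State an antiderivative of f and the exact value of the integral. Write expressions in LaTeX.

Integrate term by term and add the pieces.
F(u) = \frac{27 u^{4}}{16} + \frac{9 u^{3}}{4} + \frac{11 u^{2}}{4} - 5 u is an antiderivative of f.
Check: d/du[\frac{27 u^{4}}{16} + \frac{9 u^{3}}{4} + \frac{11 u^{2}}{4} - 5 u] = \frac{27 u^{3}}{4} + \frac{27 u^{2}}{4} + \frac{11 u}{2} - 5 = f(u).
F(1/2) = - \frac{365}{256}; F(-2) = 30.
Integral = F(1/2) - F(-2) = - \frac{8045}{256}.

Antiderivative: F(u) = \frac{27 u^{4}}{16} + \frac{9 u^{3}}{4} + \frac{11 u^{2}}{4} - 5 u; value = - \frac{8045}{256}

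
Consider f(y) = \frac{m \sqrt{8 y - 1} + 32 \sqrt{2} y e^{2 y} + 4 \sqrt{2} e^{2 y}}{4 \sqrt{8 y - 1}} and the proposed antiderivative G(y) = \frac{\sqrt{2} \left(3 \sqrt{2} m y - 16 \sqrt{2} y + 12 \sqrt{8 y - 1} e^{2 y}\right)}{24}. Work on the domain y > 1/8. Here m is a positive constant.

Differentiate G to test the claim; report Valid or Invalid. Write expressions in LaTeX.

Invalid: d/dy[G] - f = - \frac{4}{3}, which is not 0.

d/dy[G] = \frac{3 m \sqrt{8 y - 1} + 96 \sqrt{2} y e^{2 y} - 16 \sqrt{8 y - 1} + 12 \sqrt{2} e^{2 y}}{12 \sqrt{8 y - 1}}
d/dy[G] - f(y) = - \frac{4}{3} != 0.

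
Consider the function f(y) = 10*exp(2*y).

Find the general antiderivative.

F(y) = 5*exp(2*y) + C

Check any antiderivative F(y) by computing F'(y) and comparing it with f(y).
Check: d/dy[5*exp(2*y)] = 10*exp(2*y) = f(y).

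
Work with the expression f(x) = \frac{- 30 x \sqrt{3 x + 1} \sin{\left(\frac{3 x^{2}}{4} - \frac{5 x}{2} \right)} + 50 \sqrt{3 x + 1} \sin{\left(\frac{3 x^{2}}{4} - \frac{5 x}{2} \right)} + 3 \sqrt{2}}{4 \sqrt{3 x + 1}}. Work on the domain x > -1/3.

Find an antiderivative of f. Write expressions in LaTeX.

Since d/dx undoes antidifferentiation here, F'(x) = f(x) is required of F(x).
Check: d/dx[\sqrt{\frac{3 x}{2} + \frac{1}{2}} + 5 \cos{\left(\frac{3 x^{2}}{4} - \frac{5 x}{2} \right)}] = \frac{- 30 x \sqrt{3 x + 1} \sin{\left(\frac{3 x^{2}}{4} - \frac{5 x}{2} \right)} + 50 \sqrt{3 x + 1} \sin{\left(\frac{3 x^{2}}{4} - \frac{5 x}{2} \right)} + 3 \sqrt{2}}{4 \sqrt{3 x + 1}} = f(x).

An antiderivative is F(x) = \sqrt{\frac{3 x}{2} + \frac{1}{2}} + 5 \cos{\left(\frac{3 x^{2}}{4} - \frac{5 x}{2} \right)}.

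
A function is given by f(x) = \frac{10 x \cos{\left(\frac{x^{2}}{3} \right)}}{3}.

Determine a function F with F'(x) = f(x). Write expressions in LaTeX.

f matches the chain-rule pattern g'(h)*h' with inner function h(x) = \frac{x^{2}}{3}; substituting u = h(x) collapses the integral.
Check: d/dx[5 \sin{\left(\frac{x^{2}}{3} \right)}] = \frac{10 x \cos{\left(\frac{x^{2}}{3} \right)}}{3} = f(x).

An antiderivative is F(x) = 5 \sin{\left(\frac{x^{2}}{3} \right)}.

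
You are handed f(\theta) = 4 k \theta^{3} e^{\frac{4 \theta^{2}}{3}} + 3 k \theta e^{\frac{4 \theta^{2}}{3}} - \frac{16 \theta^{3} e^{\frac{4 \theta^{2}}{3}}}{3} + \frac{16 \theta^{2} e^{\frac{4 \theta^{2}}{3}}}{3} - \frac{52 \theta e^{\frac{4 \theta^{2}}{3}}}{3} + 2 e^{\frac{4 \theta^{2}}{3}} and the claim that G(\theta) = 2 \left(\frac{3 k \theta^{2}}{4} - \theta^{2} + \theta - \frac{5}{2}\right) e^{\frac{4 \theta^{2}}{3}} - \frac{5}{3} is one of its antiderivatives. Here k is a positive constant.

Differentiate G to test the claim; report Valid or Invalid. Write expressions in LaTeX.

Valid - the claim checks out under differentiation.

d/d\theta[G] = 4 k \theta^{3} e^{\frac{4 \theta^{2}}{3}} + 3 k \theta e^{\frac{4 \theta^{2}}{3}} - \frac{16 \theta^{3} e^{\frac{4 \theta^{2}}{3}}}{3} + \frac{16 \theta^{2} e^{\frac{4 \theta^{2}}{3}}}{3} - \frac{52 \theta e^{\frac{4 \theta^{2}}{3}}}{3} + 2 e^{\frac{4 \theta^{2}}{3}}
This equals f(\theta) exactly, so the claim holds.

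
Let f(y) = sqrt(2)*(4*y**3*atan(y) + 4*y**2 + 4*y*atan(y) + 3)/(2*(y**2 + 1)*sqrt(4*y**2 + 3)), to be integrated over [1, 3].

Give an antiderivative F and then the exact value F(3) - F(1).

Antiderivative: F(y) = sqrt(2)*sqrt(4*y**2 + 3)*atan(y)/2; value = -sqrt(14)*pi/8 + sqrt(78)*atan(3)/2

f has the shape u'v + uv' for u = sqrt(2*y**2 + 3/2) and v = atan(y) — it is the derivative of the product u*v.
F(y) = sqrt(2)*sqrt(4*y**2 + 3)*atan(y)/2 is an antiderivative of f.
Check: d/dy[sqrt(2)*sqrt(4*y**2 + 3)*atan(y)/2] = (4*sqrt(2)*y**3*atan(y) + 4*sqrt(2)*y**2 + 4*sqrt(2)*y*atan(y) + 3*sqrt(2))/(2*y**2*sqrt(4*y**2 + 3) + 2*sqrt(4*y**2 + 3)), which equals f(y).
F(3) = sqrt(78)*atan(3)/2; F(1) = sqrt(14)*pi/8.
Integral = F(3) - F(1) = -sqrt(14)*pi/8 + sqrt(78)*atan(3)/2.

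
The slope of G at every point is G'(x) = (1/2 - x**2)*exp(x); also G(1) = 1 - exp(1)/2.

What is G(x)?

G(x) = (-2*x**2 + 4*x - 3)*exp(x)/2 + 1

Recognize the product-rule pattern: G'(x) = u'v + uv' with u = -x**2 + 2*x - 3/2, v = exp(x), so integration by parts undoes it.
A general antiderivative is (-2*x**2 + 4*x - 3)*exp(x)/2 + C.
The condition gives C = 1 - exp(1)/2 - (-exp(1)/2) = 1.
So G(x) = (-2*x**2 + 4*x - 3)*exp(x)/2 + 1.
Check: d/dx[(-2*x**2 + 4*x - 3)*exp(x)/2 + 1] = -x**2*exp(x) + exp(x)/2, which equals G'(x).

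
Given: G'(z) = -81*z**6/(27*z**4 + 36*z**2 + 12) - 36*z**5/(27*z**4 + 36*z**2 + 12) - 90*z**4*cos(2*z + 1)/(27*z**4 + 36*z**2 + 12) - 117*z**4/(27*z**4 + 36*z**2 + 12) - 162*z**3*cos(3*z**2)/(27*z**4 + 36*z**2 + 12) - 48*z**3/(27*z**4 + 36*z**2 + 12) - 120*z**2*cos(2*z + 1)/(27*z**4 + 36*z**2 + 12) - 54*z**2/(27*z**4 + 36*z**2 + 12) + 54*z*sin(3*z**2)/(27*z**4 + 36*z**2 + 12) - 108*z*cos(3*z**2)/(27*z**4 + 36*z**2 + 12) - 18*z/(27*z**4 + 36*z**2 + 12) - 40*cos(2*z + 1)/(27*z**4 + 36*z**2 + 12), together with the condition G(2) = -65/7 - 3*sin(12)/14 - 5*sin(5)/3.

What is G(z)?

G(z) = -(18*z**5 + 12*z**4 + 18*z**3 + 30*z**2*sin(2*z + 1) - 27*z**2 + 18*sin(3*z**2) + 20*sin(2*z + 1) - 24)/(6*(3*z**2 + 2))

Integrate term by term and add the pieces.
A general antiderivative is -5*sin(2*z + 1)/3 - 4*(z**5/2 + z**4/3 + z**3/2 + z**2/4 + sin(3*z**2)/2)/(2*z**2 + 4/3) + C.
The condition gives C = -65/7 - 3*sin(12)/14 - 5*sin(5)/3 - (-79/7 - 3*sin(12)/14 - 5*sin(5)/3) = 2.
So G(z) = -(18*z**5 + 12*z**4 + 18*z**3 + 30*z**2*sin(2*z + 1) - 27*z**2 + 18*sin(3*z**2) + 20*sin(2*z + 1) - 24)/(6*(3*z**2 + 2)).
Check: d/dz[-(18*z**5 + 12*z**4 + 18*z**3 + 30*z**2*sin(2*z + 1) - 27*z**2 + 18*sin(3*z**2) + 20*sin(2*z + 1) - 24)/(6*(3*z**2 + 2))] = (-81*z**6 - 36*z**5 - 90*z**4*cos(2*z + 1) - 117*z**4 - 162*z**3*cos(3*z**2) - 48*z**3 - 120*z**2*cos(2*z + 1) - 54*z**2 + 54*z*sin(3*z**2) - 108*z*cos(3*z**2) - 18*z - 40*cos(2*z + 1))/(27*z**4 + 36*z**2 + 12), which equals G'(z).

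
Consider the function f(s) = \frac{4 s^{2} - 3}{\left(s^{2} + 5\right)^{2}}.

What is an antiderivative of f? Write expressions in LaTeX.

A candidate is checked by its d/ds: the result must match f(s).
Check: d/ds[- \frac{23 s}{10 s^{2} + 50} + \frac{17 \sqrt{5} \operatorname{atan}{\left(\frac{\sqrt{5} s}{5} \right)}}{50}] = \frac{4 s^{2} - 3}{s^{4} + 10 s^{2} + 25}, which equals f(s).

An antiderivative is F(s) = - \frac{23 s}{10 s^{2} + 50} + \frac{17 \sqrt{5} \operatorname{atan}{\left(\frac{\sqrt{5} s}{5} \right)}}{50}.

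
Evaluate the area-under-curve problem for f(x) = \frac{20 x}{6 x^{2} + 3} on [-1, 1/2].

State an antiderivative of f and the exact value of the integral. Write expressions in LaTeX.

Antiderivative: F(x) = \frac{5 \log{\left(2 x^{2} + 1 \right)}}{3}; value = - \frac{5 \log{\left(3 \right)}}{3} + \frac{5 \log{\left(\frac{3}{2} \right)}}{3}

f matches the chain-rule pattern g'(h)*h' with inner function h(x) = 2 x^{2} + 1; substituting u = h(x) collapses the integral.
F(x) = \frac{5 \log{\left(2 x^{2} + 1 \right)}}{3} is an antiderivative of f.
Check: d/dx[\frac{5 \log{\left(2 x^{2} + 1 \right)}}{3}] = \frac{20 x}{6 x^{2} + 3} = f(x).
F(1/2) = \frac{5 \log{\left(\frac{3}{2} \right)}}{3}; F(-1) = \frac{5 \log{\left(3 \right)}}{3}.
Integral = F(1/2) - F(-1) = - \frac{5 \log{\left(3 \right)}}{3} + \frac{5 \log{\left(\frac{3}{2} \right)}}{3}.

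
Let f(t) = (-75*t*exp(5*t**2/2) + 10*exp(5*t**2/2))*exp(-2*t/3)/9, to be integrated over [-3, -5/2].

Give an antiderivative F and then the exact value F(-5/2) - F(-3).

Antiderivative: F(t) = -5*exp(5*t**2/2 - 2*t/3)/3; value = -5*exp(415/24)/3 + 5*exp(49/2)/3

f matches the chain-rule pattern g'(h)*h' with inner function h(t) = 5*t**2/2 - 2*t/3; substituting u = h(t) collapses the integral.
F(t) = -5*exp(5*t**2/2 - 2*t/3)/3 is an antiderivative of f.
Check: d/dt[-5*exp(5*t**2/2 - 2*t/3)/3] = -25*t*exp(-2*t/3)*exp(5*t**2/2)/3 + 10*exp(-2*t/3)*exp(5*t**2/2)/9, which equals f(t).
F(-5/2) = -5*exp(415/24)/3; F(-3) = -5*exp(49/2)/3.
Integral = F(-5/2) - F(-3) = -5*exp(415/24)/3 + 5*exp(49/2)/3.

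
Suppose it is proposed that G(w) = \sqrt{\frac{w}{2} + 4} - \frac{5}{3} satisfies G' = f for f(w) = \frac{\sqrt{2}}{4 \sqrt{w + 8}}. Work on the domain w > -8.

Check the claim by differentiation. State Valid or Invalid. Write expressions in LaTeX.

d/dw[G] = \frac{\sqrt{2}}{4 \sqrt{w + 8}}
This equals f(w) exactly, so the claim holds.

Valid: G'(w) = f(w).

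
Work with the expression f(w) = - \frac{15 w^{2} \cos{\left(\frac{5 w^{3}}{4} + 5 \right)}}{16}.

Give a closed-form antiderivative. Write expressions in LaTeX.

f matches the chain-rule pattern g'(h)*h' with inner function h(w) = \frac{5 w^{3}}{4} + 5; substituting u = h(w) collapses the integral.
Check: d/dw[- \frac{\sin{\left(\frac{5 w^{3}}{4} + 5 \right)}}{4}] = - \frac{15 w^{2} \cos{\left(\frac{5 w^{3}}{4} + 5 \right)}}{16} = f(w).

An antiderivative is F(w) = - \frac{\sin{\left(\frac{5 w^{3}}{4} + 5 \right)}}{4}.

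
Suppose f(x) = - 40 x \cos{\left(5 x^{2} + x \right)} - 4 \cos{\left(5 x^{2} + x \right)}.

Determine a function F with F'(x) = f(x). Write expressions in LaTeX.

An antiderivative is F(x) = - 4 \sin{\left(5 x^{2} + x \right)}.

The substitution u = 5 x^{2} + x works: f is exactly (dF/du)*(du/dx) for that inner function.
Check: d/dx[- 4 \sin{\left(5 x^{2} + x \right)}] = - 40 x \cos{\left(5 x^{2} + x \right)} - 4 \cos{\left(5 x^{2} + x \right)} = f(x).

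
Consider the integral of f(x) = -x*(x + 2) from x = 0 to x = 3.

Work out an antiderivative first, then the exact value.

Antiderivative: F(x) = -x**3/3 - x**2; value = -18

A candidate is checked by its d/dx: the result must match f(x).
F(x) = -x**3/3 - x**2 is an antiderivative of f.
Check: d/dx[-x**3/3 - x**2] = -x**2 - 2*x, which equals f(x).
F(3) = -18; F(0) = 0.
Integral = F(3) - F(0) = -18.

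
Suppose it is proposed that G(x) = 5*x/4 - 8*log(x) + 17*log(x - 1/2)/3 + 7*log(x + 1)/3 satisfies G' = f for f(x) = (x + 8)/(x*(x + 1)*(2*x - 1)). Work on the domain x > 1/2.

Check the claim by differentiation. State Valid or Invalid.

Invalid: d/dx[G] - f = 5/4, which is not 0.

d/dx[G] = (10*x**3 + 5*x**2 - x + 32)/(8*x**3 + 4*x**2 - 4*x)
d/dx[G] - f(x) = 5/4 != 0.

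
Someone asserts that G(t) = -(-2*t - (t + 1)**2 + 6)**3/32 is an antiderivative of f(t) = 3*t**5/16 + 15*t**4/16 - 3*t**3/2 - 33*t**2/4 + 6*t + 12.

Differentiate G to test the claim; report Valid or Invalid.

Invalid: d/dt[G] - f = 15*t**4/16 + 45*t**3/8 + 3*t**2 - 261*t/16 - 21/8, which is not 0.

d/dt[G] = 3*t**5/16 + 15*t**4/8 + 33*t**3/8 - 21*t**2/4 - 165*t/16 + 75/8
d/dt[G] - f(t) = 15*t**4/16 + 45*t**3/8 + 3*t**2 - 261*t/16 - 21/8 != 0.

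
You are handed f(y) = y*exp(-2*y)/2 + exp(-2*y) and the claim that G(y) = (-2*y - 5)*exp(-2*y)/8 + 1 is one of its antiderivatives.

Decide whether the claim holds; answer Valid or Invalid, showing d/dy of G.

Valid. The derivative of G reproduces f.

d/dy[G] = (y + 2)*exp(-2*y)/2
This equals f(y) exactly, so the claim holds.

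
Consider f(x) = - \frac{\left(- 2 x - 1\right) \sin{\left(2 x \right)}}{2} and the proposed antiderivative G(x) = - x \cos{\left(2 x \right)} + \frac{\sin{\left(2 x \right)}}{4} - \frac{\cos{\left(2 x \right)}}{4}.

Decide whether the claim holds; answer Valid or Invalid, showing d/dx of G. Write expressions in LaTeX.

d/dx[G] = 2 x \sin{\left(2 x \right)} + \frac{\sin{\left(2 x \right)}}{2} - \frac{\cos{\left(2 x \right)}}{2}
d/dx[G] - f(x) = x \sin{\left(2 x \right)} - \frac{\cos{\left(2 x \right)}}{2} != 0.

Invalid: d/dx[G] - f = x \sin{\left(2 x \right)} - \frac{\cos{\left(2 x \right)}}{2}, which is not 0.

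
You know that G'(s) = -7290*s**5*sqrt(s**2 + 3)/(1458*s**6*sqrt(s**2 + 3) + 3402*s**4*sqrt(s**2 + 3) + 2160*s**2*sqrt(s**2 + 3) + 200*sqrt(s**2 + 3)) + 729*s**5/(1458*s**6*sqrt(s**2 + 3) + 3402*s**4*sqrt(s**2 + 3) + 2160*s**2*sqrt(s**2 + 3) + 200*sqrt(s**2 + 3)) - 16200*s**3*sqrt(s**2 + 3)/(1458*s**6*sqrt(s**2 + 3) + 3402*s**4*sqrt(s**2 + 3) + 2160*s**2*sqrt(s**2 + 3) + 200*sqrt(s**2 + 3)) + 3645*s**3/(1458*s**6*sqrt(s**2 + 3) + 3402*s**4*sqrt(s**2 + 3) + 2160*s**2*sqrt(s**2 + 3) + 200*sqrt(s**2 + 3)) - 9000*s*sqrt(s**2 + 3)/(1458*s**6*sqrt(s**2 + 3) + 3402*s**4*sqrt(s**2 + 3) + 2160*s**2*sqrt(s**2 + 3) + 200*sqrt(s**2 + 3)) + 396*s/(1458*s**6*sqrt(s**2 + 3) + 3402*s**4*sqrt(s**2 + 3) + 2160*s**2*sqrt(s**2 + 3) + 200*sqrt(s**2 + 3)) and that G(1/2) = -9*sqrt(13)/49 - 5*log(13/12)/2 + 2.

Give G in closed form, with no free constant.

The integrand splits into summands that can be handled one at a time.
A general antiderivative is -3*sqrt(s**2 + 3)/(4*(3*s**2/2 + 5/3)) - 5*log(3*s**2 + 1/3)/2 + C.
The condition gives C = -9*sqrt(13)/49 - 5*log(13/12)/2 + 2 - (-9*sqrt(13)/49 - 5*log(13/12)/2) = 2.
So G(s) = -(45*s**2*log(3*s**2 + 1/3) - 36*s**2 + 9*sqrt(s**2 + 3) + 50*log(3*s**2 + 1/3) - 40)/(2*(9*s**2 + 10)).
Check: d/ds[-(45*s**2*log(3*s**2 + 1/3) - 36*s**2 + 9*sqrt(s**2 + 3) + 50*log(3*s**2 + 1/3) - 40)/(2*(9*s**2 + 10))] = (-7290*s**5*sqrt(s**2 + 3) + 729*s**5 - 16200*s**3*sqrt(s**2 + 3) + 3645*s**3 - 9000*s*sqrt(s**2 + 3) + 396*s)/(1458*s**6*sqrt(s**2 + 3) + 3402*s**4*sqrt(s**2 + 3) + 2160*s**2*sqrt(s**2 + 3) + 200*sqrt(s**2 + 3)), which equals G'(s).

G(s) = -(45*s**2*log(3*s**2 + 1/3) - 36*s**2 + 9*sqrt(s**2 + 3) + 50*log(3*s**2 + 1/3) - 40)/(2*(9*s**2 + 10))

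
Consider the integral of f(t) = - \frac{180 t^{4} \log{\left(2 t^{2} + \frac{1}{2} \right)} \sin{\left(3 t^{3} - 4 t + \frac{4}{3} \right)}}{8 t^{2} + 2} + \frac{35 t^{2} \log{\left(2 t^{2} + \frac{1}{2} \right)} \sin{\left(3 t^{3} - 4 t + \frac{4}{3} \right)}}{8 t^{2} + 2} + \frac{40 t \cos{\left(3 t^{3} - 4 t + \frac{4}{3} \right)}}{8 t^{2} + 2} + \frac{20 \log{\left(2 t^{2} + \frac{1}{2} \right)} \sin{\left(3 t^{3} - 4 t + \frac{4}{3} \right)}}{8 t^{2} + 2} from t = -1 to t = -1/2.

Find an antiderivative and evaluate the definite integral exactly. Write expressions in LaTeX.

Antiderivative: F(t) = \frac{5 \log{\left(2 t^{2} + \frac{1}{2} \right)} \cos{\left(3 t^{3} - 4 t + \frac{4}{3} \right)}}{2}; value = - \frac{5 \log{\left(\frac{5}{2} \right)} \cos{\left(\frac{7}{3} \right)}}{2}

f has the shape u'v + uv' for u = \frac{5 \cos{\left(3 t^{3} - 4 t + \frac{4}{3} \right)}}{2} and v = \log{\left(2 t^{2} + \frac{1}{2} \right)} — it is the derivative of the product u*v.
F(t) = \frac{5 \log{\left(2 t^{2} + \frac{1}{2} \right)} \cos{\left(3 t^{3} - 4 t + \frac{4}{3} \right)}}{2} is an antiderivative of f.
Check: d/dt[\frac{5 \log{\left(2 t^{2} + \frac{1}{2} \right)} \cos{\left(3 t^{3} - 4 t + \frac{4}{3} \right)}}{2}] = \frac{- 180 t^{4} \log{\left(2 t^{2} + \frac{1}{2} \right)} \sin{\left(3 t^{3} - 4 t + \frac{4}{3} \right)} + 35 t^{2} \log{\left(2 t^{2} + \frac{1}{2} \right)} \sin{\left(3 t^{3} - 4 t + \frac{4}{3} \right)} + 40 t \cos{\left(3 t^{3} - 4 t + \frac{4}{3} \right)} + 20 \log{\left(2 t^{2} + \frac{1}{2} \right)} \sin{\left(3 t^{3} - 4 t + \frac{4}{3} \right)}}{8 t^{2} + 2}, which equals f(t).
F(-1/2) = 0; F(-1) = \frac{5 \log{\left(\frac{5}{2} \right)} \cos{\left(\frac{7}{3} \right)}}{2}.
Integral = F(-1/2) - F(-1) = - \frac{5 \log{\left(\frac{5}{2} \right)} \cos{\left(\frac{7}{3} \right)}}{2}.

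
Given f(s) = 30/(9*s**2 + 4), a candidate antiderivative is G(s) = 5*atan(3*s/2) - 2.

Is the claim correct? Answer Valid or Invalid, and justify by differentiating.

d/ds[G] = 30/(9*s**2 + 4)
This equals f(s) exactly, so the claim holds.

Valid - the claim checks out under differentiation.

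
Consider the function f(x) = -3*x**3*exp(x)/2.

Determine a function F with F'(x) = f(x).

Recognize the product-rule pattern: f = u'v + uv' with u = -3*x**3/2 + 9*x**2/2 - 9*x + 9, v = exp(x), so integration by parts undoes it.
Check: d/dx[3*(-x**3 + 3*x**2 - 6*x + 6)*exp(x)/2] = -3*x**3*exp(x)/2 = f(x).

An antiderivative is F(x) = 3*(-x**3 + 3*x**2 - 6*x + 6)*exp(x)/2.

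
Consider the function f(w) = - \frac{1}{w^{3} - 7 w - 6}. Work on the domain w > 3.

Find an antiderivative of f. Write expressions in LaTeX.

An antiderivative is F(w) = - \frac{\log{\left(w - 3 \right)}}{20} + \frac{\log{\left(w + 1 \right)}}{4} - \frac{\log{\left(w + 2 \right)}}{5}.

Factor the denominator (\left(w - 3\right) \left(w + 1\right) \left(w + 2\right)) and decompose: f = - \frac{1}{5 \left(w + 2\right)} + \frac{1}{4 \left(w + 1\right)} - \frac{1}{20 \left(w - 3\right)}; each piece integrates to a log, atan, or power term.
Check: d/dw[- \frac{\log{\left(w - 3 \right)}}{20} + \frac{\log{\left(w + 1 \right)}}{4} - \frac{\log{\left(w + 2 \right)}}{5}] = - \frac{1}{w^{3} - 7 w - 6} = f(w).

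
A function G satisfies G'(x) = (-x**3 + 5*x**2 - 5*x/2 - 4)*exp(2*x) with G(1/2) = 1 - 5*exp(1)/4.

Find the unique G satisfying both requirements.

G(x) = -x**3*exp(2*x)/2 + 13*x**2*exp(2*x)/4 - 9*x*exp(2*x)/2 + exp(2*x)/4 + 1

G'(x) has the shape u'v + uv' for u = -x**3/2 + 13*x**2/4 - 9*x/2 + 1/4 and v = exp(2*x) — it is the derivative of the product u*v.
A general antiderivative is (-2*x**3 + 13*x**2 - 18*x + 1)*exp(2*x)/4 + C.
The condition gives C = 1 - 5*exp(1)/4 - (-5*exp(1)/4) = 1.
So G(x) = -x**3*exp(2*x)/2 + 13*x**2*exp(2*x)/4 - 9*x*exp(2*x)/2 + exp(2*x)/4 + 1.
Check: d/dx[-x**3*exp(2*x)/2 + 13*x**2*exp(2*x)/4 - 9*x*exp(2*x)/2 + exp(2*x)/4 + 1] = -x**3*exp(2*x) + 5*x**2*exp(2*x) - 5*x*exp(2*x)/2 - 4*exp(2*x), which equals G'(x).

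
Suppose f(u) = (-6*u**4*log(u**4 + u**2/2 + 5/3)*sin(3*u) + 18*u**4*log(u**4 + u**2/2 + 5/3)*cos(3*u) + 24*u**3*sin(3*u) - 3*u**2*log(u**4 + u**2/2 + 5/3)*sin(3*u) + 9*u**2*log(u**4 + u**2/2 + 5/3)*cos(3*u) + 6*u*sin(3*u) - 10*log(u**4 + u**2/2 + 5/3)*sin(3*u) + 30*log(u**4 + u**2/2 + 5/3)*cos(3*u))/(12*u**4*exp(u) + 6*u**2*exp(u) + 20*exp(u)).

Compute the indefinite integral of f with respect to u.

F(u) = exp(-u)*log(u**4 + u**2/2 + 5/3)*sin(3*u)/2 + C

Differentiate the proposed F(u) back; it has to land on f(u) exactly.
Check: d/du[exp(-u)*log(u**4 + u**2/2 + 5/3)*sin(3*u)/2] = (-6*u**4*log(u**4 + u**2/2 + 5/3)*sin(3*u) + 18*u**4*log(u**4 + u**2/2 + 5/3)*cos(3*u) + 24*u**3*sin(3*u) - 3*u**2*log(u**4 + u**2/2 + 5/3)*sin(3*u) + 9*u**2*log(u**4 + u**2/2 + 5/3)*cos(3*u) + 6*u*sin(3*u) - 10*log(u**4 + u**2/2 + 5/3)*sin(3*u) + 30*log(u**4 + u**2/2 + 5/3)*cos(3*u))/(12*u**4*exp(u) + 6*u**2*exp(u) + 20*exp(u)) = f(u).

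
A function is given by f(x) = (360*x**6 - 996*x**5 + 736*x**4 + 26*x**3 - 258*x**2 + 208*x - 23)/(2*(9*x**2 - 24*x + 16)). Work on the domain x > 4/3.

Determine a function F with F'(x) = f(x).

An antiderivative is F(x) = 4*x**5 - x**4/2 + 5*x**2/2 - x - 3/(2*(3*x - 4)).

Differentiate the proposed F(x) back; it has to land on f(x) exactly.
Check: d/dx[4*x**5 - x**4/2 + 5*x**2/2 - x - 3/(2*(3*x - 4))] = (360*x**6 - 996*x**5 + 736*x**4 + 26*x**3 - 258*x**2 + 208*x - 23)/(18*x**2 - 48*x + 32), which equals f(x).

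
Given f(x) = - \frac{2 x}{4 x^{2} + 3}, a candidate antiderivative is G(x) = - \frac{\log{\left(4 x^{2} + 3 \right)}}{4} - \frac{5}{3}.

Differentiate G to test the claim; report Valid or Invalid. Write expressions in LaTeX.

Valid - the claim checks out under differentiation.

d/dx[G] = - \frac{2 x}{4 x^{2} + 3}
This equals f(x) exactly, so the claim holds.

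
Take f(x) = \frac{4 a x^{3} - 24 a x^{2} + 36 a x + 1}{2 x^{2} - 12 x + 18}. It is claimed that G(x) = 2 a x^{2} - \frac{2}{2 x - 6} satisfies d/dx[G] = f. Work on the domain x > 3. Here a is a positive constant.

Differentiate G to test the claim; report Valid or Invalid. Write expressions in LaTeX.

Invalid: d/dx[G] - f = \frac{4 a x^{3} - 24 a x^{2} + 36 a x + 1}{2 x^{2} - 12 x + 18}, which is not 0.

d/dx[G] = \frac{4 a x^{3} - 24 a x^{2} + 36 a x + 1}{x^{2} - 6 x + 9}
d/dx[G] - f(x) = \frac{4 a x^{3} - 24 a x^{2} + 36 a x + 1}{2 x^{2} - 12 x + 18} != 0.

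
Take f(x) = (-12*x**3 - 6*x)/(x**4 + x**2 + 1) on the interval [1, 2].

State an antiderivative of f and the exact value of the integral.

Antiderivative: F(x) = -3*log(x**4 + x**2 + 1); value = -3*log(21) + 3*log(3)

The substitution u = x**4 + x**2 + 1 works: f is exactly (dF/du)*(du/dx) for that inner function.
F(x) = -3*log(x**4 + x**2 + 1) is an antiderivative of f.
Check: d/dx[-3*log(x**4 + x**2 + 1)] = (-12*x**3 - 6*x)/(x**4 + x**2 + 1) = f(x).
F(2) = -3*log(21); F(1) = -3*log(3).
Integral = F(2) - F(1) = -3*log(21) + 3*log(3).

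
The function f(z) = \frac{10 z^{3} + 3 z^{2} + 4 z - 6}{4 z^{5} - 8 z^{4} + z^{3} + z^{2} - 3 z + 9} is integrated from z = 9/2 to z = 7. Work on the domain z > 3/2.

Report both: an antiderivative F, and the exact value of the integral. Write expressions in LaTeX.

Antiderivative: F(z) = \frac{3499 \log{\left(z - \frac{3}{2} \right)}}{4225} - \frac{17 \log{\left(z + 1 \right)}}{50} - \frac{165 \log{\left(z^{2} + 1 \right)}}{676} - \frac{111 \operatorname{atan}{\left(z \right)}}{338} - \frac{162}{130 z - 195}; value = - \frac{165 \log{\left(50 \right)}}{676} - \frac{3499 \log{\left(3 \right)}}{4225} - \frac{17 \log{\left(8 \right)}}{50} - \frac{111 \operatorname{atan}{\left(7 \right)}}{338} + \frac{27}{143} + \frac{111 \operatorname{atan}{\left(\frac{9}{2} \right)}}{338} + \frac{165 \log{\left(\frac{85}{4} \right)}}{676} + \frac{9871 \log{\left(\frac{11}{2} \right)}}{8450}

The denominator factors as \left(z + 1\right) \left(2 z - 3\right)^{2} \left(z^{2} + 1\right); partial fractions split f into directly integrable pieces: - \frac{3 \left(55 z + 37\right)}{338 \left(z^{2} + 1\right)} + \frac{6998}{4225 \left(2 z - 3\right)} + \frac{324}{65 \left(2 z - 3\right)^{2}} - \frac{17}{50 \left(z + 1\right)}.
F(z) = \frac{3499 \log{\left(z - \frac{3}{2} \right)}}{4225} - \frac{17 \log{\left(z + 1 \right)}}{50} - \frac{165 \log{\left(z^{2} + 1 \right)}}{676} - \frac{111 \operatorname{atan}{\left(z \right)}}{338} - \frac{162}{130 z - 195} is an antiderivative of f.
Check: d/dz[\frac{3499 \log{\left(z - \frac{3}{2} \right)}}{4225} - \frac{17 \log{\left(z + 1 \right)}}{50} - \frac{165 \log{\left(z^{2} + 1 \right)}}{676} - \frac{111 \operatorname{atan}{\left(z \right)}}{338} - \frac{162}{130 z - 195}] = \frac{10 z^{3} + 3 z^{2} + 4 z - 6}{4 z^{5} - 8 z^{4} + z^{3} + z^{2} - 3 z + 9} = f(z).
F(7) = - \frac{165 \log{\left(50 \right)}}{676} - \frac{17 \log{\left(8 \right)}}{50} - \frac{111 \operatorname{atan}{\left(7 \right)}}{338} - \frac{162}{715} + \frac{3499 \log{\left(\frac{11}{2} \right)}}{4225}; F(9/2) = - \frac{165 \log{\left(\frac{85}{4} \right)}}{676} - \frac{17 \log{\left(\frac{11}{2} \right)}}{50} - \frac{111 \operatorname{atan}{\left(\frac{9}{2} \right)}}{338} - \frac{27}{65} + \frac{3499 \log{\left(3 \right)}}{4225}.
Integral = F(7) - F(9/2) = - \frac{165 \log{\left(50 \right)}}{676} - \frac{3499 \log{\left(3 \right)}}{4225} - \frac{17 \log{\left(8 \right)}}{50} - \frac{111 \operatorname{atan}{\left(7 \right)}}{338} + \frac{27}{143} + \frac{111 \operatorname{atan}{\left(\frac{9}{2} \right)}}{338} + \frac{165 \log{\left(\frac{85}{4} \right)}}{676} + \frac{9871 \log{\left(\frac{11}{2} \right)}}{8450}.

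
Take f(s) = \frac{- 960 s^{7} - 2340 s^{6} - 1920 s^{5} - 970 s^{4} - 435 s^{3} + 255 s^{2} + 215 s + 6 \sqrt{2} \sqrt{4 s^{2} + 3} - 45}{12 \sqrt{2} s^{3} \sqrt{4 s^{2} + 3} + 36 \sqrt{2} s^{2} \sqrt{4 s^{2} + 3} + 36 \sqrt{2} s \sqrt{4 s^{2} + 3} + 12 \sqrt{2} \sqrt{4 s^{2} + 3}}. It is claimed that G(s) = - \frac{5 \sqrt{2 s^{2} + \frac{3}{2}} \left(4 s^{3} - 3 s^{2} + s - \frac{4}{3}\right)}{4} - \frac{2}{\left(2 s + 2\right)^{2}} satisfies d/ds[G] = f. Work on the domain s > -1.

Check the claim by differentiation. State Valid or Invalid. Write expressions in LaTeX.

Invalid: d/ds[G] - f = \frac{1}{2 s^{3} + 6 s^{2} + 6 s + 2}, which is not 0.

d/ds[G] = \frac{- 960 s^{7} - 2340 s^{6} - 1920 s^{5} - 970 s^{4} - 435 s^{3} + 255 s^{2} + 215 s + 12 \sqrt{2} \sqrt{4 s^{2} + 3} - 45}{12 \sqrt{2} s^{3} \sqrt{4 s^{2} + 3} + 36 \sqrt{2} s^{2} \sqrt{4 s^{2} + 3} + 36 \sqrt{2} s \sqrt{4 s^{2} + 3} + 12 \sqrt{2} \sqrt{4 s^{2} + 3}}
d/ds[G] - f(s) = \frac{1}{2 s^{3} + 6 s^{2} + 6 s + 2} != 0.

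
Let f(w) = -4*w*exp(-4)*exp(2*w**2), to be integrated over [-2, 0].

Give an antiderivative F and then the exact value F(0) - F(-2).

Antiderivative: F(w) = -exp(-4)*exp(2*w**2); value = -exp(-4) + exp(4)

f matches the chain-rule pattern g'(h)*h' with inner function h(w) = 2*w**2 - 4; substituting u = h(w) collapses the integral.
F(w) = -exp(-4)*exp(2*w**2) is an antiderivative of f.
Check: d/dw[-exp(-4)*exp(2*w**2)] = -4*w*exp(-4)*exp(2*w**2) = f(w).
F(0) = -exp(-4); F(-2) = -exp(4).
Integral = F(0) - F(-2) = -exp(-4) + exp(4).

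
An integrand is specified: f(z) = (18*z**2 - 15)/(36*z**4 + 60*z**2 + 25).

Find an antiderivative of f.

An antiderivative is F(z) = -3*z/(6*z**2 + 5).

f has the shape u'v + uv' for u = -z and v = 1/(2*z**2 + 5/3) — it is the derivative of the product u*v.
Check: d/dz[-3*z/(6*z**2 + 5)] = (18*z**2 - 15)/(36*z**4 + 60*z**2 + 25) = f(z).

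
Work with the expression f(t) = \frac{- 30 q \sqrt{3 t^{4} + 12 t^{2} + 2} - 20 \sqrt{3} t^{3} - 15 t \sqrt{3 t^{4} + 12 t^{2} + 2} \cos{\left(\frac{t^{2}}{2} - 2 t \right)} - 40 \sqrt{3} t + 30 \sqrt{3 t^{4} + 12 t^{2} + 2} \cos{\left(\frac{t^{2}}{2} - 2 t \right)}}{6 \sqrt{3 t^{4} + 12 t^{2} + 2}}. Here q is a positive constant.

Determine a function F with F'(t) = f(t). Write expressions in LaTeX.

An antiderivative is F(t) = - \frac{5 \left(18 q t + 2 \sqrt{3} \sqrt{3 t^{4} + 12 t^{2} + 2} + 9 \sin{\left(\frac{t^{2}}{2} - 2 t \right)}\right)}{18}.

A candidate is checked by its d/dt: the result must match f(t).
Check: d/dt[- \frac{5 \left(18 q t + 2 \sqrt{3} \sqrt{3 t^{4} + 12 t^{2} + 2} + 9 \sin{\left(\frac{t^{2}}{2} - 2 t \right)}\right)}{18}] = \frac{- 30 q \sqrt{3 t^{4} + 12 t^{2} + 2} - 20 \sqrt{3} t^{3} - 15 t \sqrt{3 t^{4} + 12 t^{2} + 2} \cos{\left(\frac{t^{2}}{2} - 2 t \right)} - 40 \sqrt{3} t + 30 \sqrt{3 t^{4} + 12 t^{2} + 2} \cos{\left(\frac{t^{2}}{2} - 2 t \right)}}{6 \sqrt{3 t^{4} + 12 t^{2} + 2}} = f(t).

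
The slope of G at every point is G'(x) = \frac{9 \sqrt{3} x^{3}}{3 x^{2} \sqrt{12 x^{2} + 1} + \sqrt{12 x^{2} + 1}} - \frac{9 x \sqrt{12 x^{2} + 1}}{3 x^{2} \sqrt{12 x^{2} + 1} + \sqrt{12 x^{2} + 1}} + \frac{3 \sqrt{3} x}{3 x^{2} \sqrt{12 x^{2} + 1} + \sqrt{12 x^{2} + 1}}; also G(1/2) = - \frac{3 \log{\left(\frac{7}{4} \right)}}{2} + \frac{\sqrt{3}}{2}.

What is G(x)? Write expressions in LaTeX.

G(x) = \frac{3 \sqrt{4 x^{2} + \frac{1}{3}}}{4} - \frac{3 \log{\left(3 x^{2} + 1 \right)}}{2}

The integrand splits into summands that can be handled one at a time.
A general antiderivative is \frac{3 \sqrt{4 x^{2} + \frac{1}{3}}}{4} - \frac{3 \log{\left(3 x^{2} + 1 \right)}}{2} + C.
The condition gives C = - \frac{3 \log{\left(\frac{7}{4} \right)}}{2} + \frac{\sqrt{3}}{2} - (- \frac{3 \log{\left(\frac{7}{4} \right)}}{2} + \frac{\sqrt{3}}{2}) = 0.
So G(x) = \frac{3 \sqrt{4 x^{2} + \frac{1}{3}}}{4} - \frac{3 \log{\left(3 x^{2} + 1 \right)}}{2}.
Check: d/dx[\frac{3 \sqrt{4 x^{2} + \frac{1}{3}}}{4} - \frac{3 \log{\left(3 x^{2} + 1 \right)}}{2}] = \frac{9 \sqrt{3} x^{3} - 9 x \sqrt{12 x^{2} + 1} + 3 \sqrt{3} x}{3 x^{2} \sqrt{12 x^{2} + 1} + \sqrt{12 x^{2} + 1}}, which equals G'(x).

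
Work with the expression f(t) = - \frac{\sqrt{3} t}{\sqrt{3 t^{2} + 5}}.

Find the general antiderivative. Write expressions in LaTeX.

The substitution u = t^{2} + \frac{5}{3} works: f is exactly (dF/du)*(du/dt) for that inner function.
Check: d/dt[- \frac{\sqrt{3} \sqrt{3 t^{2} + 5}}{3}] = - \frac{\sqrt{3} t}{\sqrt{3 t^{2} + 5}} = f(t).

F(t) = - \frac{\sqrt{3} \sqrt{3 t^{2} + 5}}{3} + C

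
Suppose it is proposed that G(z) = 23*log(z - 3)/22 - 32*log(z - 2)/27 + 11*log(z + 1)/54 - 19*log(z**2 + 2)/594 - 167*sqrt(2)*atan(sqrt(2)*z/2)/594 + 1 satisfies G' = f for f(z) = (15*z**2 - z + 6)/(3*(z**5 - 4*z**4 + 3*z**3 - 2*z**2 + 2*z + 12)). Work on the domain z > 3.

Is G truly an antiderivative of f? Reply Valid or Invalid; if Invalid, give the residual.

Valid - the claim checks out under differentiation.

d/dz[G] = (15*z**2 - z + 6)/(3*z**5 - 12*z**4 + 9*z**3 - 6*z**2 + 6*z + 36)
This equals f(z) exactly, so the claim holds.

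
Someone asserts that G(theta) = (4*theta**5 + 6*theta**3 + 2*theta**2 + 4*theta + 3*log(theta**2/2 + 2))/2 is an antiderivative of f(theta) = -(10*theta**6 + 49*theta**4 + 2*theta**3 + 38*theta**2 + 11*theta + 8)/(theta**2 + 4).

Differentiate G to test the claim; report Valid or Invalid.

d/dtheta[G] = (10*theta**6 + 49*theta**4 + 2*theta**3 + 38*theta**2 + 11*theta + 8)/(theta**2 + 4)
d/dtheta[G] - f(theta) = (20*theta**6 + 98*theta**4 + 4*theta**3 + 76*theta**2 + 22*theta + 16)/(theta**2 + 4) != 0.

Invalid: d/dtheta[G] - f = (20*theta**6 + 98*theta**4 + 4*theta**3 + 76*theta**2 + 22*theta + 16)/(theta**2 + 4), which is not 0.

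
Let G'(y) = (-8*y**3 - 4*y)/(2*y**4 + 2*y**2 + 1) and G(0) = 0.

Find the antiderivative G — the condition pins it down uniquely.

G'(y) matches the chain-rule pattern g'(h)*h' with inner function h(y) = 2*y**4 + 2*y**2 + 1; substituting u = h(y) collapses the integral.
A general antiderivative is -log(2*y**4 + 2*y**2 + 1) + C.
The condition gives C = 0 - (0) = 0.
So G(y) = -log(2*y**4 + 2*y**2 + 1).
Check: d/dy[-log(2*y**4 + 2*y**2 + 1)] = (-8*y**3 - 4*y)/(2*y**4 + 2*y**2 + 1) = G'(y).

G(y) = -log(2*y**4 + 2*y**2 + 1)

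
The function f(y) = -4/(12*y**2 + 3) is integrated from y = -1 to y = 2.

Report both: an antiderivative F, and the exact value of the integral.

An antiderivative F(y) passes only if d/dy[F] lands on f(y) exactly.
F(y) = -2*atan(2*y)/3 is an antiderivative of f.
Check: d/dy[-2*atan(2*y)/3] = -4/(12*y**2 + 3) = f(y).
F(2) = -2*atan(4)/3; F(-1) = 2*atan(2)/3.
Integral = F(2) - F(-1) = -2*atan(4)/3 - 2*atan(2)/3.

Antiderivative: F(y) = -2*atan(2*y)/3; value = -2*atan(4)/3 - 2*atan(2)/3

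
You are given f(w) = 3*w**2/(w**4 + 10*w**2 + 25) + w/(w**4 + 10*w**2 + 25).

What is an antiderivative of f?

An antiderivative is F(w) = (3*sqrt(5)*w**2*atan(sqrt(5)*w/5) - 15*w + 15*sqrt(5)*atan(sqrt(5)*w/5) - 5)/(10*(w**2 + 5)).

Integrate term by term and add the pieces.
Check: d/dw[(3*sqrt(5)*w**2*atan(sqrt(5)*w/5) - 15*w + 15*sqrt(5)*atan(sqrt(5)*w/5) - 5)/(10*(w**2 + 5))] = (3*w**2 + w)/(w**4 + 10*w**2 + 25), which equals f(w).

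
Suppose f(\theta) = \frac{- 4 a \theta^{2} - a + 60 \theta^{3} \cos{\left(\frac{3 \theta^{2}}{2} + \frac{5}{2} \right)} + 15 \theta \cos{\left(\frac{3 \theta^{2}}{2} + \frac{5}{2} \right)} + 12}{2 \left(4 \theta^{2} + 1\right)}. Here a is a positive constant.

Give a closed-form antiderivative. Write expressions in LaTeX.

An antiderivative is F(\theta) = \frac{- a \theta + 5 \sin{\left(\frac{3 \theta^{2}}{2} + \frac{5}{2} \right)} + 6 \operatorname{atan}{\left(2 \theta \right)}}{2}.

Whatever form F(\theta) takes, F'(\theta) = f(\theta) is non-negotiable.
Check: d/d\theta[\frac{- a \theta + 5 \sin{\left(\frac{3 \theta^{2}}{2} + \frac{5}{2} \right)} + 6 \operatorname{atan}{\left(2 \theta \right)}}{2}] = \frac{- 4 a \theta^{2} - a + 60 \theta^{3} \cos{\left(\frac{3 \theta^{2}}{2} + \frac{5}{2} \right)} + 15 \theta \cos{\left(\frac{3 \theta^{2}}{2} + \frac{5}{2} \right)} + 12}{8 \theta^{2} + 2}, which equals f(\theta).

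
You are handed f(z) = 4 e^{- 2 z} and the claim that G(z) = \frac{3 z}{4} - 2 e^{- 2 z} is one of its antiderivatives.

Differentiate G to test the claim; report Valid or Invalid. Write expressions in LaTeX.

Invalid: d/dz[G] - f = \frac{3}{4}, which is not 0.

d/dz[G] = \frac{\left(3 e^{2 z} + 16\right) e^{- 2 z}}{4}
d/dz[G] - f(z) = \frac{3}{4} != 0.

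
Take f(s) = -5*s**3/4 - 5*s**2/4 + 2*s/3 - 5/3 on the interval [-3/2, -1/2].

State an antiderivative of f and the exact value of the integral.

Antiderivative: F(s) = s*(-15*s**3 - 20*s**2 + 16*s - 80)/48; value = -17/8

The integrand splits into summands that can be handled one at a time.
F(s) = s*(-15*s**3 - 20*s**2 + 16*s - 80)/48 is an antiderivative of f.
Check: d/ds[s*(-15*s**3 - 20*s**2 + 16*s - 80)/48] = -5*s**3/4 - 5*s**2/4 + 2*s/3 - 5/3 = f(s).
F(-1/2) = 243/256; F(-3/2) = 787/256.
Integral = F(-1/2) - F(-3/2) = -17/8.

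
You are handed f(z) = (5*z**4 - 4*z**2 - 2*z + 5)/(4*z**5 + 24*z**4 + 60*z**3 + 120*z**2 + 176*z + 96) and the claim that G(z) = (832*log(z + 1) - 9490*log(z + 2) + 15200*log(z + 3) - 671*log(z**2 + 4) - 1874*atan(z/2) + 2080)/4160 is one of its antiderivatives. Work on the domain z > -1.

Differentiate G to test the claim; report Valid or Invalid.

d/dz[G] = (5*z**4 - 4*z**2 - 2*z + 5)/(4*z**5 + 24*z**4 + 60*z**3 + 120*z**2 + 176*z + 96)
This equals f(z) exactly, so the claim holds.

Valid. The derivative of G reproduces f.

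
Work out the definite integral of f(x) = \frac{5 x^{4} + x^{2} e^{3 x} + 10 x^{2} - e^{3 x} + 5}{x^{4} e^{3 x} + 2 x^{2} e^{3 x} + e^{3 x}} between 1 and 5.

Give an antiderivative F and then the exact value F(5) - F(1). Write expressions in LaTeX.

Differentiate the proposed F(x) back; it has to land on f(x) exactly.
F(x) = \frac{\left(- 5 x^{2} - 3 x e^{3 x} - 5\right) e^{- 3 x}}{3 \left(x^{2} + 1\right)} is an antiderivative of f.
Check: d/dx[\frac{\left(- 5 x^{2} - 3 x e^{3 x} - 5\right) e^{- 3 x}}{3 \left(x^{2} + 1\right)}] = \frac{5 x^{4} + x^{2} e^{3 x} + 10 x^{2} - e^{3 x} + 5}{x^{4} e^{3 x} + 2 x^{2} e^{3 x} + e^{3 x}} = f(x).
F(5) = - \frac{5}{26} - \frac{5}{3 e^{15}}; F(1) = - \frac{1}{2} - \frac{5}{3 e^{3}}.
Integral = F(5) - F(1) = - \frac{5}{3 e^{15}} + \frac{5}{3 e^{3}} + \frac{4}{13}.

Antiderivative: F(x) = \frac{\left(- 5 x^{2} - 3 x e^{3 x} - 5\right) e^{- 3 x}}{3 \left(x^{2} + 1\right)}; value = - \frac{5}{3 e^{15}} + \frac{5}{3 e^{3}} + \frac{4}{13}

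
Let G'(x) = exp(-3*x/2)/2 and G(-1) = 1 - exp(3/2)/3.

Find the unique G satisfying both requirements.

G(x) = (3*exp(3*x/2) - 1)*exp(-3*x/2)/3

Check a candidate G(x) by differentiating: d/dx[G] must match the given G'(x).
A general antiderivative is -exp(-3*x/2)/3 + C.
The condition gives C = 1 - exp(3/2)/3 - (-exp(3/2)/3) = 1.
So G(x) = (3*exp(3*x/2) - 1)*exp(-3*x/2)/3.
Check: d/dx[(3*exp(3*x/2) - 1)*exp(-3*x/2)/3] = exp(-3*x/2)/2 = G'(x).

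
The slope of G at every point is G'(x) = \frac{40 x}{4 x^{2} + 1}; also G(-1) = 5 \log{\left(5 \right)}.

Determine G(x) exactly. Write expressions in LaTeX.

G(x) = 5 \log{\left(4 x^{2} + 1 \right)}

The substitution u = 4 x^{2} + 1 works: G'(x) is exactly (dG/du)*(du/dx) for that inner function.
A general antiderivative is 5 \log{\left(4 x^{2} + 1 \right)} + C.
The condition gives C = 5 \log{\left(5 \right)} - (5 \log{\left(5 \right)}) = 0.
So G(x) = 5 \log{\left(4 x^{2} + 1 \right)}.
Check: d/dx[5 \log{\left(4 x^{2} + 1 \right)}] = \frac{40 x}{4 x^{2} + 1} = G'(x).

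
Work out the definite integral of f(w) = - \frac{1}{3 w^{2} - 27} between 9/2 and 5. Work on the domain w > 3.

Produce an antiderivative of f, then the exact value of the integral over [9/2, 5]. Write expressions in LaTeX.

The denominator factors as 3 \left(w - 3\right) \left(w + 3\right); partial fractions split f into directly integrable pieces: \frac{1}{18 \left(w + 3\right)} - \frac{1}{18 \left(w - 3\right)}.
F(w) = \frac{- \log{\left(w - 3 \right)} + \log{\left(w + 3 \right)}}{18} is an antiderivative of f.
Check: d/dw[\frac{- \log{\left(w - 3 \right)} + \log{\left(w + 3 \right)}}{18}] = - \frac{1}{3 w^{2} - 27} = f(w).
F(5) = - \frac{\log{\left(2 \right)}}{18} + \frac{\log{\left(8 \right)}}{18}; F(9/2) = - \frac{\log{\left(\frac{3}{2} \right)}}{18} + \frac{\log{\left(\frac{15}{2} \right)}}{18}.
Integral = F(5) - F(9/2) = - \frac{\log{\left(\frac{15}{2} \right)}}{18} - \frac{\log{\left(2 \right)}}{18} + \frac{\log{\left(\frac{3}{2} \right)}}{18} + \frac{\log{\left(8 \right)}}{18}.

Antiderivative: F(w) = \frac{- \log{\left(w - 3 \right)} + \log{\left(w + 3 \right)}}{18}; value = - \frac{\log{\left(\frac{15}{2} \right)}}{18} - \frac{\log{\left(2 \right)}}{18} + \frac{\log{\left(\frac{3}{2} \right)}}{18} + \frac{\log{\left(8 \right)}}{18}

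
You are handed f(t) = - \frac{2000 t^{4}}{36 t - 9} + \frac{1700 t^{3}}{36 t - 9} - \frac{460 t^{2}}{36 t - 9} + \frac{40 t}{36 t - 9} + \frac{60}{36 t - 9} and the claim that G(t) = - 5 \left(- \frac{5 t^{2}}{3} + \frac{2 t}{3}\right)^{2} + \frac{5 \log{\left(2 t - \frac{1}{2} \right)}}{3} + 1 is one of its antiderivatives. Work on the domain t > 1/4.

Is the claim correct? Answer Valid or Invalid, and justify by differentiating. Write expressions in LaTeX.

d/dt[G] = \frac{- 2000 t^{4} + 1700 t^{3} - 460 t^{2} + 40 t + 60}{36 t - 9}
This equals f(t) exactly, so the claim holds.

Valid - differentiating G returns exactly f.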